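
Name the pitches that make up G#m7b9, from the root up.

G♯, B, D♯, F♯, A

Root G♯, quality minor seventh flat nine:
- root: G♯
- minor 3rd: B
- perfect 5th: D♯
- minor 7th: F♯
- minor 9th: A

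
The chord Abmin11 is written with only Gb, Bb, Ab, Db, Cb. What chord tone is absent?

Eb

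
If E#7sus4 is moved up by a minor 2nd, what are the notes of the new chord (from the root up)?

E# up a minor 2nd → F#. New chord: F# dominant seventh suspended fourth.
root → F#
4th (perfect 4th) → B
5th (perfect 5th) → C#
7th (minor 7th) → E

F#, B, C#, E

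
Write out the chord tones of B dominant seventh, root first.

B dominant seventh: dominant seventh on B.
Root: B
Major 3rd (3rd): D-sharp
Perfect 5th (5th): F-sharp
Minor 7th (7th): A

B – D-sharp – F-sharp – A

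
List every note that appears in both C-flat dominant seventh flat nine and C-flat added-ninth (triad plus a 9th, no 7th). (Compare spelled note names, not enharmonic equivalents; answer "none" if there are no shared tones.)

C♭  E♭  G♭

C-flat dominant seventh flat nine = C♭, E♭, G♭, B𝄫, D𝄫.
C-flat added-ninth = C♭, E♭, G♭, D♭.
Shared: C♭, E♭, G♭.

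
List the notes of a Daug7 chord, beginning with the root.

Daug7 is an augmented seventh built on D.
Root: D
Major 3rd (3rd): F#
Augmented 5th (5th): A#
Minor 7th (7th): C

D  F#  A#  C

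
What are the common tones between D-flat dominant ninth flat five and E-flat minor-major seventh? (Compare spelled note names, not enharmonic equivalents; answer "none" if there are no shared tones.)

D-flat dominant ninth flat five = Db, F, Abb, Cb, Eb.
E-flat minor-major seventh = Eb, Gb, Bb, D.
Shared: Eb.

Eb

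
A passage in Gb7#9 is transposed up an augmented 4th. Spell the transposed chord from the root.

Gb up an augmented 4th → C. New chord: C dominant seventh sharp nine.
Root: C
Major 3rd (3rd): E
Perfect 5th (5th): G
Minor 7th (7th): Bb
Augmented 9th (9th): D#

C, E, G, Bb, D#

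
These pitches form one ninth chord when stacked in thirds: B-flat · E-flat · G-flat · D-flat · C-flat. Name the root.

Arranged so that each adjacent pair is a third by letter name: C-flat – E-flat – G-flat – B-flat – D-flat.
The bottom of that stack, C-flat, is the root (this is C-flat major ninth).

C-flat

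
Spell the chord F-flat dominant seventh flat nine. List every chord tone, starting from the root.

F-flat A-flat C-flat E-double-flat G-double-flat

F-flat dominant seventh flat nine is a dominant seventh flat nine built on F-flat.
root → F-flat
3rd (major 3rd) → A-flat
5th (perfect 5th) → C-flat
7th (minor 7th) → E-double-flat
9th (minor 9th) → G-double-flat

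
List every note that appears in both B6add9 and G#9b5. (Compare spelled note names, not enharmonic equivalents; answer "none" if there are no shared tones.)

B6add9 = B, D#, F#, G#, C#.
G#9b5 = G#, B#, D, F#, A#.
Shared: F#, G#.

F#  G#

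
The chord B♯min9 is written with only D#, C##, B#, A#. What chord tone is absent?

F##

The full B♯min9 chord is B#, D#, F##, A#, C##.
Comparing with the voicing, the perfect 5th (5th) — F## — is absent.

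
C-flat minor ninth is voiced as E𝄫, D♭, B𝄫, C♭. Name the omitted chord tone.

C-flat minor ninth = C♭, E𝄫, G♭, B𝄫, D♭. The voicing lacks the 5th (perfect 5th), G♭.

G♭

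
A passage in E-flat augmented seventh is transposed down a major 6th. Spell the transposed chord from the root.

Transposed root: E♭ → G♭ (major 6th down). So we spell G♭ augmented seventh:
Root: G♭
Major 3rd (3rd): B♭
Augmented 5th (5th): D
Minor 7th (7th): F♭

G♭ – B♭ – D – F♭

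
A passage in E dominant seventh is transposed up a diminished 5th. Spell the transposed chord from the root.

E up a diminished 5th → Bb. New chord: Bb dominant seventh.
Root: Bb
Major 3rd (3rd): D
Perfect 5th (5th): F
Minor 7th (7th): Ab

Bb – D – F – Ab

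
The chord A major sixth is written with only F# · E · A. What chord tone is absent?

The full A major sixth chord is A, C#, E, F#.
Comparing with the voicing, the major 3rd (3rd) — C# — is absent.

C#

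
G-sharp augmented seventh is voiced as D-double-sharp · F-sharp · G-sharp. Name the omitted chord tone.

The full G-sharp augmented seventh chord is G-sharp, B-sharp, D-double-sharp, F-sharp.
Comparing with the voicing, the major 3rd (3rd) — B-sharp — is absent.

B-sharp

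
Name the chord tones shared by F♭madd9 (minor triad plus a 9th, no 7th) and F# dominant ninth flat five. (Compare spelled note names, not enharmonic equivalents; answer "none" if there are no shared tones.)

F♭madd9: F♭ A𝄫 C♭ G♭
F# dominant ninth flat five: F♯ A♯ C E G♯
Common to both → none.

none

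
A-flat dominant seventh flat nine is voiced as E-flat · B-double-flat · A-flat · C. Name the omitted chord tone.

G-flat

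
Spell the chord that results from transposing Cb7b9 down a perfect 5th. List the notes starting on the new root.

A perfect 5th down from C♭ is F♭, so the new chord is F♭ dominant seventh flat nine.
Root: F♭
Major 3rd (3rd): A♭
Perfect 5th (5th): C♭
Minor 7th (7th): E𝄫
Minor 9th (9th): G𝄫

F♭ A♭ C♭ E𝄫 G𝄫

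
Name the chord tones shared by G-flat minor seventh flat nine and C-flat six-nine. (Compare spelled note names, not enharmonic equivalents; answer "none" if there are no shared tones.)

G-flat minor seventh flat nine = G-flat, B-double-flat, D-flat, F-flat, A-double-flat.
C-flat six-nine = C-flat, E-flat, G-flat, A-flat, D-flat.
Shared: G-flat, D-flat.

G-flat  D-flat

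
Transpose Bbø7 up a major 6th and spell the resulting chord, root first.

B♭ up a major 6th → G. New chord: G half-diminished seventh.
- root: G
- minor 3rd: B♭
- diminished 5th: D♭
- minor 7th: F

G B♭ D♭ F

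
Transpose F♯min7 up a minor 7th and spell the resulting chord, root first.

A minor 7th up from F# is E, so the new chord is E minor seventh.
E — root
G — minor 3rd
B — perfect 5th
D — minor 7th

E G B D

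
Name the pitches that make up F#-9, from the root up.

F# A C# E G#

Root F#, quality minor ninth:
root → F#
3rd (minor 3rd) → A
5th (perfect 5th) → C#
7th (minor 7th) → E
9th (major 9th) → G#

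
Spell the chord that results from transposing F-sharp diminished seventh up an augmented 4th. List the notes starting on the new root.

B♯ – D♯ – F♯ – A

Transposed root: F♯ → B♯ (augmented 4th up). So we spell B♯ diminished seventh:
Root: B♯
Minor 3rd (3rd): D♯
Diminished 5th (5th): F♯
Diminished 7th (7th): A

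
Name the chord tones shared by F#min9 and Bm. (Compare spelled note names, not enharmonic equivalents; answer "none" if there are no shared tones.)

F#min9: F♯ A C♯ E G♯
Bm: B D F♯
Common to both → F♯.

F♯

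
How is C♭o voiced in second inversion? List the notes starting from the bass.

Gbb, Cb, Ebb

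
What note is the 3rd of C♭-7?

Root of C♭-7 = Cb. The 3rd is a minor 3rd: Cb up a minor 3rd → Ebb.

Ebb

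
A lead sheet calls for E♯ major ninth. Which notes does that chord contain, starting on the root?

E# G## B# D## F##

Root E#, quality major ninth:
root → E#
3rd (major 3rd) → G##
5th (perfect 5th) → B#
7th (major 7th) → D##
9th (major 9th) → F##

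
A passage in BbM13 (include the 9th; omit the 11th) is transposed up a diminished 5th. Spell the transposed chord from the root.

Fb, Ab, Cb, Eb, Gb, Db

Transposed root: Bb → Fb (diminished 5th up). So we spell Fb major thirteenth:
Fb — root
Ab — major 3rd
Cb — perfect 5th
Eb — major 7th
Gb — major 9th
Db — major 13th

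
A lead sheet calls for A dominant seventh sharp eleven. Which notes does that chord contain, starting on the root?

A C-sharp E G D-sharp

A dominant seventh sharp eleven is a dominant seventh sharp eleven built on A.
- root: A
- major 3rd: C-sharp
- perfect 5th: E
- minor 7th: G
- augmented 11th: D-sharp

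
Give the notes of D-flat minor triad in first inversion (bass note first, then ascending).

F-flat, A-flat, D-flat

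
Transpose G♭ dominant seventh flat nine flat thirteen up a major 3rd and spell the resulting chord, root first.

A major 3rd up from G-flat is B-flat, so the new chord is B-flat dominant seventh flat nine flat thirteen.
B-flat — root
D — major 3rd
F — perfect 5th
A-flat — minor 7th
C-flat — minor 9th
G-flat — minor 13th

B-flat D F A-flat C-flat G-flat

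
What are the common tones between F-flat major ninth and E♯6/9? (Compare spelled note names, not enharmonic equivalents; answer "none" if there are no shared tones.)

F-flat major ninth: Fb Ab Cb Eb Gb
E♯6/9: E# G## B# C## F##
Common to both → none.

none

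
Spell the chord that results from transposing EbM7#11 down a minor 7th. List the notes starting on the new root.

Transposed root: Eb → F (minor 7th down). So we spell F major seventh sharp eleven:
root → F
3rd (major 3rd) → A
5th (perfect 5th) → C
7th (major 7th) → E
11th (augmented 11th) → B

F – A – C – E – B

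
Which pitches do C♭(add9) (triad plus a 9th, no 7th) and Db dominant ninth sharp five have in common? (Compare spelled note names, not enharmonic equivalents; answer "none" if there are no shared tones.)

C♭(add9) = C♭, E♭, G♭, D♭.
Db dominant ninth sharp five = D♭, F, A, C♭, E♭.
Shared: C♭, E♭, D♭.

C♭, E♭, D♭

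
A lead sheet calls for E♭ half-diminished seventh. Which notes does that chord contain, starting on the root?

E-flat G-flat B-double-flat D-flat

E♭ half-diminished seventh: half-diminished seventh on E-flat.
E-flat — root
G-flat — minor 3rd
B-double-flat — diminished 5th
D-flat — minor 7th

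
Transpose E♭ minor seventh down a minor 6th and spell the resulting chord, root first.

G – Bb – D – F

Eb down a minor 6th → G. New chord: G minor seventh.
G — root
Bb — minor 3rd
D — perfect 5th
F — minor 7th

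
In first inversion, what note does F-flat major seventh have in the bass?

Ab

F-flat major seventh = Fb–Ab–Cb–Eb. First inversion → third in the bass = Ab.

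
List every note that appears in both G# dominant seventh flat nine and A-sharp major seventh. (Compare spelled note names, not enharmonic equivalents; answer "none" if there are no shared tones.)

none

G# dominant seventh flat nine: G-sharp B-sharp D-sharp F-sharp A
A-sharp major seventh: A-sharp C-double-sharp E-sharp G-double-sharp
Common to both → none.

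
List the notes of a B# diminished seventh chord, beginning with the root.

B# diminished seventh is a diminished seventh built on B#.
Root: B#
Minor 3rd (3rd): D#
Diminished 5th (5th): F#
Diminished 7th (7th): A

B#, D#, F#, A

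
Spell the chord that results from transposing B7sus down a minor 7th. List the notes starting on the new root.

C♯, F♯, G♯, B

B down a minor 7th → C♯. New chord: C♯ dominant seventh suspended fourth.
root → C♯
4th (perfect 4th) → F♯
5th (perfect 5th) → G♯
7th (minor 7th) → B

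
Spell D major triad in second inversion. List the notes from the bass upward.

D major triad = D–F-sharp–A; second inversion → fifth (A) lowest.

A, D, F-sharp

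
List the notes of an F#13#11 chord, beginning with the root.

F#13#11: dominant thirteenth sharp eleven on F♯.
F♯ — root
A♯ — major 3rd
C♯ — perfect 5th
E — minor 7th
G♯ — major 9th
B♯ — augmented 11th
D♯ — major 13th

F♯  A♯  C♯  E  G♯  B♯  D♯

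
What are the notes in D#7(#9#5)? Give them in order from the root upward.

D#  F##  A##  C#  E##

Root D#, quality dominant seventh sharp nine sharp five:
Root: D#
Major 3rd (3rd): F##
Augmented 5th (5th): A##
Minor 7th (7th): C#
Augmented 9th (9th): E##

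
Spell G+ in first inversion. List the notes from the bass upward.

In root position, G+ is G–B–D#.
First inversion puts the third (B) in the bass.

B D# G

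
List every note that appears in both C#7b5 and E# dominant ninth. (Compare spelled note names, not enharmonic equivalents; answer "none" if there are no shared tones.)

C#7b5 = C#, E#, G, B.
E# dominant ninth = E#, G##, B#, D#, F##.
Shared: E#.

E#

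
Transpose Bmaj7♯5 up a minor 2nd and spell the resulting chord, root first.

C, E, G#, B

A minor 2nd up from B is C, so the new chord is C augmented major seventh.
- root: C
- major 3rd: E
- augmented 5th: G#
- major 7th: B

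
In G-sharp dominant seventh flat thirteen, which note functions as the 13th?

G-sharp dominant seventh flat thirteen is built on G-sharp; its 13th is a minor 13th above the root.
A sixth above G uses the letter E, and the minor 13th above G-sharp is E.

E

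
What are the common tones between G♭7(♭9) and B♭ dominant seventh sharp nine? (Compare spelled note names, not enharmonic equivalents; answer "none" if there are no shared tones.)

G♭7(♭9) = Gb, Bb, Db, Fb, Abb.
B♭ dominant seventh sharp nine = Bb, D, F, Ab, C#.
Shared: Bb.

Bb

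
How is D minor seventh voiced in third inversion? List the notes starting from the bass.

C, D, F, A

In root position, D minor seventh is D–F–A–C.
Third inversion puts the seventh (C) in the bass.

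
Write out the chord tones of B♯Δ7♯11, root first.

B♯Δ7♯11: major seventh sharp eleven on B#.
- root: B#
- major 3rd: D##
- perfect 5th: F##
- major 7th: A##
- augmented 11th: E##

B#, D##, F##, A##, E##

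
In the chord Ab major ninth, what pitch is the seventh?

Ab major ninth is built on A♭; its 7th is a major 7th above the root.
A seventh above A uses the letter G, and the major 7th above A♭ is G.

G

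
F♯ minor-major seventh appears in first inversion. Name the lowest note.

A

F♯ minor-major seventh in root position is F♯–A–C♯–E♯.
First inversion places the third in the bass, which is A.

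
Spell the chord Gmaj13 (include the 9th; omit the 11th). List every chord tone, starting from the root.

Root G, quality major thirteenth:
Root: G
Major 3rd (3rd): B
Perfect 5th (5th): D
Major 7th (7th): F#
Major 9th (9th): A
Major 13th (13th): E

G, B, D, F#, A, E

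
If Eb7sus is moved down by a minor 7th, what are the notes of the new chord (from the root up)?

F, B♭, C, E♭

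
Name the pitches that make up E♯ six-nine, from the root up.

E♯ six-nine is a six-nine built on E#.
- root: E#
- major 3rd: G##
- perfect 5th: B#
- major 6th: C##
- major 9th: F##

E#  G##  B#  C##  F##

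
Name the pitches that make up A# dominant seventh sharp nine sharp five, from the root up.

A#, C##, E##, G#, B##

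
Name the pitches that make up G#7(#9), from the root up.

G♯ – B♯ – D♯ – F♯ – A𝄪

Root G♯, quality dominant seventh sharp nine:
Root: G♯
Major 3rd (3rd): B♯
Perfect 5th (5th): D♯
Minor 7th (7th): F♯
Augmented 9th (9th): A𝄪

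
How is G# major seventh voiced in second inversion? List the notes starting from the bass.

D-sharp, F-double-sharp, G-sharp, B-sharp

G# major seventh = G-sharp–B-sharp–D-sharp–F-double-sharp; second inversion → fifth (D-sharp) lowest.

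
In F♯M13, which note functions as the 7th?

E♯

F♯M13 is built on F♯; its 7th is a major 7th above the root.
A seventh above F uses the letter E, and the major 7th above F♯ is E♯.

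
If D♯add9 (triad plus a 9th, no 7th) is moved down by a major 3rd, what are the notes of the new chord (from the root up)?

B, D♯, F♯, C♯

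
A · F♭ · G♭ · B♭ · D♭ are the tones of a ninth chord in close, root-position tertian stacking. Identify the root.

G♭

Stacking in thirds gives G♭ – B♭ – D♭ – F♭ – A, so G♭ is the root — G♭ dominant seventh sharp nine.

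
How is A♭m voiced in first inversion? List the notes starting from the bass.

C♭ – E♭ – A♭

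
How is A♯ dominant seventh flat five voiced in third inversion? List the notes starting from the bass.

In root position, A♯ dominant seventh flat five is A-sharp–C-double-sharp–E–G-sharp.
Third inversion puts the seventh (G-sharp) in the bass.

G-sharp A-sharp C-double-sharp E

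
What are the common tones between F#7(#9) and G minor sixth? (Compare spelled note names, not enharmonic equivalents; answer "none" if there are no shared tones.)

F#7(#9) = F#, A#, C#, E, G##.
G minor sixth = G, Bb, D, E.
Shared: E.

E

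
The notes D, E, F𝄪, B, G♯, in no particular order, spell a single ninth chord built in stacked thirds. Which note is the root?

E

Arranged so that each adjacent pair is a third by letter name: E – G♯ – B – D – F𝄪.
The bottom of that stack, E, is the root (this is E dominant seventh sharp nine).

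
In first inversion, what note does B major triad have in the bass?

D♯

B major triad in root position is B–D♯–F♯.
First inversion places the third in the bass, which is D♯.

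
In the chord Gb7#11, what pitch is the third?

Bb

Gb7#11 is built on Gb; its 3rd is a major 3rd above the root.
A third above G uses the letter B, and the major 3rd above Gb is Bb.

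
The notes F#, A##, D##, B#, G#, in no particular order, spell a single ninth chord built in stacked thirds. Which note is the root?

Arranged so that each adjacent pair is a third by letter name: G# – B# – D## – F# – A##.
The bottom of that stack, G#, is the root (this is G# dominant seventh sharp nine sharp five).

G#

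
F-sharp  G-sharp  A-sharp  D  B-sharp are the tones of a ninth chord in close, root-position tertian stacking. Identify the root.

Arranged so that each adjacent pair is a third by letter name: G-sharp – B-sharp – D – F-sharp – A-sharp.
The bottom of that stack, G-sharp, is the root (this is G-sharp dominant ninth flat five).

G-sharp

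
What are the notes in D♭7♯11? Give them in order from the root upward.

D♭, F, A♭, C♭, G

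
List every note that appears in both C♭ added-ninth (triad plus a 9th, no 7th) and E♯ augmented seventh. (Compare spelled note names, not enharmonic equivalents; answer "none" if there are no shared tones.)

C♭ added-ninth = C-flat, E-flat, G-flat, D-flat.
E♯ augmented seventh = E-sharp, G-double-sharp, B-double-sharp, D-sharp.
Shared: none.

none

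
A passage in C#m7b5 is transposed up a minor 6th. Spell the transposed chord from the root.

A, C, Eb, G

A minor 6th up from C# is A, so the new chord is A half-diminished seventh.
Root: A
Minor 3rd (3rd): C
Diminished 5th (5th): Eb
Minor 7th (7th): G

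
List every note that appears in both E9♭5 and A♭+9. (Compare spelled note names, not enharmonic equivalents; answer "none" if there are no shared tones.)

E Bb

E9♭5 = E, G#, Bb, D, F#.
A♭+9 = Ab, C, E, Gb, Bb.
Shared: E, Bb.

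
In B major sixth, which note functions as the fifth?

B major sixth is built on B; its 5th is a perfect 5th above the root.
A fifth above B uses the letter F, and the perfect 5th above B is F-sharp.

F-sharp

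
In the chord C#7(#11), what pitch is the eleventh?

F##

Root of C#7(#11) = C#. The 11th is an augmented 11th: C# up an augmented 11th → F##.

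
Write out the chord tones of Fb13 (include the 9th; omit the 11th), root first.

Root Fb, quality dominant thirteenth:
Root: Fb
Major 3rd (3rd): Ab
Perfect 5th (5th): Cb
Minor 7th (7th): Ebb
Major 9th (9th): Gb
Major 13th (13th): Db

Fb, Ab, Cb, Ebb, Gb, Db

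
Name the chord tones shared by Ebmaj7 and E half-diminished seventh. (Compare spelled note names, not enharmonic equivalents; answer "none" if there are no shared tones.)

G – B♭ – D

Ebmaj7 = E♭, G, B♭, D.
E half-diminished seventh = E, G, B♭, D.
Shared: G, B♭, D.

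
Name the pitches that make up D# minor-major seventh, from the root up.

D#, F#, A#, C##

Root D#, quality minor-major seventh:
root → D#
3rd (minor 3rd) → F#
5th (perfect 5th) → A#
7th (major 7th) → C##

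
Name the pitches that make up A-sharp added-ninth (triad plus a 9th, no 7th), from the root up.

A-sharp added-ninth: added-ninth on A#.
- root: A#
- major 3rd: C##
- perfect 5th: E#
- major 9th: B#

A#, C##, E#, B#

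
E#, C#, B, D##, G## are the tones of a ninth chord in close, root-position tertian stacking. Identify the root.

C#

Arranged so that each adjacent pair is a third by letter name: C# – E# – G## – B – D##.
The bottom of that stack, C#, is the root (this is C# dominant seventh sharp nine sharp five).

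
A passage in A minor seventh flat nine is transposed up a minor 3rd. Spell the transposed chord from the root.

A up a minor 3rd → C. New chord: C minor seventh flat nine.
Root: C
Minor 3rd (3rd): E♭
Perfect 5th (5th): G
Minor 7th (7th): B♭
Minor 9th (9th): D♭

C E♭ G B♭ D♭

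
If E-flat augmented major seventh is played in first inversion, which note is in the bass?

G

E-flat augmented major seventh in root position is E-flat–G–B–D.
First inversion places the third in the bass, which is G.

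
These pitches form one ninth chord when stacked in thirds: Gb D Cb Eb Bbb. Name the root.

Cb

Stacking in thirds gives Cb – Eb – Gb – Bbb – D, so Cb is the root — Cb dominant seventh sharp nine.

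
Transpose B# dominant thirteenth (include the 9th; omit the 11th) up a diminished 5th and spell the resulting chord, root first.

Transposed root: B-sharp → F-sharp (diminished 5th up). So we spell F-sharp dominant thirteenth:
root → F-sharp
3rd (major 3rd) → A-sharp
5th (perfect 5th) → C-sharp
7th (minor 7th) → E
9th (major 9th) → G-sharp
13th (major 13th) → D-sharp

F-sharp  A-sharp  C-sharp  E  G-sharp  D-sharp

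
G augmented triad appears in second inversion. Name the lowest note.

D-sharp

G augmented triad = G–B–D-sharp. Second inversion → fifth in the bass = D-sharp.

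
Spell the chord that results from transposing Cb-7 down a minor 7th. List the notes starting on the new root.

Db – Fb – Ab – Cb

Cb down a minor 7th → Db. New chord: Db minor seventh.
- root: Db
- minor 3rd: Fb
- perfect 5th: Ab
- minor 7th: Cb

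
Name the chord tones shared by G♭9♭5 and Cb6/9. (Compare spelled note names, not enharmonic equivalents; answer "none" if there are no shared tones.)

Gb, Ab

G♭9♭5: Gb Bb Dbb Fb Ab
Cb6/9: Cb Eb Gb Ab Db
Common to both → Gb, Ab.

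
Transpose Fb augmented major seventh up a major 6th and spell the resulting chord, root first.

A major 6th up from Fb is Db, so the new chord is Db augmented major seventh.
Db — root
F — major 3rd
A — augmented 5th
C — major 7th

Db, F, A, C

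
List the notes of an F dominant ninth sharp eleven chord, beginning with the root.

Root F, quality dominant ninth sharp eleven:
- root: F
- major 3rd: A
- perfect 5th: C
- minor 7th: E-flat
- major 9th: G
- augmented 11th: B

F – A – C – E-flat – G – B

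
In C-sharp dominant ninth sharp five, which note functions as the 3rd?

E-sharp

Root of C-sharp dominant ninth sharp five = C-sharp. The 3rd is a major 3rd: C-sharp up a major 3rd → E-sharp.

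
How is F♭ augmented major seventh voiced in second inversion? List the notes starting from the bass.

C, Eb, Fb, Ab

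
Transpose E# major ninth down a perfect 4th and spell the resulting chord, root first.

A perfect 4th down from E-sharp is B-sharp, so the new chord is B-sharp major ninth.
root → B-sharp
3rd (major 3rd) → D-double-sharp
5th (perfect 5th) → F-double-sharp
7th (major 7th) → A-double-sharp
9th (major 9th) → C-double-sharp

B-sharp – D-double-sharp – F-double-sharp – A-double-sharp – C-double-sharp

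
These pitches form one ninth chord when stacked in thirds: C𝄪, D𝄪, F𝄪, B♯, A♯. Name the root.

B♯

Arranged so that each adjacent pair is a third by letter name: B♯ – D𝄪 – F𝄪 – A♯ – C𝄪.
The bottom of that stack, B♯, is the root (this is B♯ dominant ninth).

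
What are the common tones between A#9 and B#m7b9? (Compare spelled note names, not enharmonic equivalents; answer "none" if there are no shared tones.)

A#9: A# C## E# G# B#
B#m7b9: B# D# F## A# C#
Common to both → A#, B#.

A# – B#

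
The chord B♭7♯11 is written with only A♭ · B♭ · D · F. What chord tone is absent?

E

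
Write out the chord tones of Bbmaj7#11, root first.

Root Bb, quality major seventh sharp eleven:
root → Bb
3rd (major 3rd) → D
5th (perfect 5th) → F
7th (major 7th) → A
11th (augmented 11th) → E

Bb – D – F – A – E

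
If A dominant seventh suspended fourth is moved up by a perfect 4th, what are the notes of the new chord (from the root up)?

A up a perfect 4th → D. New chord: D dominant seventh suspended fourth.
- root: D
- perfect 4th: G
- perfect 5th: A
- minor 7th: C

D, G, A, C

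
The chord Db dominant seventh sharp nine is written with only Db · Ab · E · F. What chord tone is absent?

Cb

Db dominant seventh sharp nine = Db, F, Ab, Cb, E. The voicing lacks the 7th (minor 7th), Cb.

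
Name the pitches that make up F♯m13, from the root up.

F♯m13: minor thirteenth on F♯.
Root: F♯
Minor 3rd (3rd): A
Perfect 5th (5th): C♯
Minor 7th (7th): E
Major 9th (9th): G♯
Perfect 11th (11th): B
Major 13th (13th): D♯

F♯, A, C♯, E, G♯, B, D♯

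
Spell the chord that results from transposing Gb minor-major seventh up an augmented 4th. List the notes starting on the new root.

G-flat up an augmented 4th → C. New chord: C minor-major seventh.
C — root
E-flat — minor 3rd
G — perfect 5th
B — major 7th

C E-flat G B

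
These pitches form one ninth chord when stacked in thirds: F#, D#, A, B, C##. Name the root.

Stacking in thirds gives B – D# – F# – A – C##, so B is the root — B dominant seventh sharp nine.

B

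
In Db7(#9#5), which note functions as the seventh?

Cb

Root of Db7(#9#5) = Db. The 7th is a minor 7th: Db up a minor 7th → Cb.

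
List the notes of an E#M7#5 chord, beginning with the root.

E# G## B## D##

E#M7#5: augmented major seventh on E#.
E# — root
G## — major 3rd
B## — augmented 5th
D## — major 7th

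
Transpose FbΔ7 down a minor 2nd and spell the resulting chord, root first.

A minor 2nd down from Fb is Eb, so the new chord is Eb major seventh.
root → Eb
3rd (major 3rd) → G
5th (perfect 5th) → Bb
7th (major 7th) → D

Eb – G – Bb – D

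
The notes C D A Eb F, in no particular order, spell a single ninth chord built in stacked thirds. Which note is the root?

Stacking in thirds gives D – F – A – C – Eb, so D is the root — D minor seventh flat nine.

D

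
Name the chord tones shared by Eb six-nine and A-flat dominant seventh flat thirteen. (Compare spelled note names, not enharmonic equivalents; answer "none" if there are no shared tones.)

E-flat C

Eb six-nine: E-flat G B-flat C F
A-flat dominant seventh flat thirteen: A-flat C E-flat G-flat F-flat
Common to both → E-flat, C.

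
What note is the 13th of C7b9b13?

Ab

C7b9b13 is built on C; its 13th is a minor 13th above the root.
A sixth above C uses the letter A, and the minor 13th above C is Ab.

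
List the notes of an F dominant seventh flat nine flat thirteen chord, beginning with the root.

F dominant seventh flat nine flat thirteen is a dominant seventh flat nine flat thirteen built on F.
root → F
3rd (major 3rd) → A
5th (perfect 5th) → C
7th (minor 7th) → E-flat
9th (minor 9th) → G-flat
13th (minor 13th) → D-flat

F  A  C  E-flat  G-flat  D-flat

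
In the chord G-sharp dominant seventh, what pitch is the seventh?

F♯

G-sharp dominant seventh is built on G♯; its 7th is a minor 7th above the root.
A seventh above G uses the letter F, and the minor 7th above G♯ is F♯.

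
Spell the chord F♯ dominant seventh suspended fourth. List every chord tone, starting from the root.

F♯ dominant seventh suspended fourth: dominant seventh suspended fourth on F-sharp.
- root: F-sharp
- perfect 4th: B
- perfect 5th: C-sharp
- minor 7th: E

F-sharp – B – C-sharp – E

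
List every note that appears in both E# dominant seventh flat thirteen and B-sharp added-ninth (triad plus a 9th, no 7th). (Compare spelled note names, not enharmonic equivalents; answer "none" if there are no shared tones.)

E# dominant seventh flat thirteen = E-sharp, G-double-sharp, B-sharp, D-sharp, C-sharp.
B-sharp added-ninth = B-sharp, D-double-sharp, F-double-sharp, C-double-sharp.
Shared: B-sharp.

B-sharp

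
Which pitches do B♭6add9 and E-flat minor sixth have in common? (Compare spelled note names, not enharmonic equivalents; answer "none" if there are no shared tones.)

B♭, C

B♭6add9: B♭ D F G C
E-flat minor sixth: E♭ G♭ B♭ C
Common to both → B♭, C.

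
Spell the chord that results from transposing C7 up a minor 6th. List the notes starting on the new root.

Ab, C, Eb, Gb

A minor 6th up from C is Ab, so the new chord is Ab dominant seventh.
Ab — root
C — major 3rd
Eb — perfect 5th
Gb — minor 7th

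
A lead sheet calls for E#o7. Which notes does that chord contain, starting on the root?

E#o7 is a diminished seventh built on E#.
- root: E#
- minor 3rd: G#
- diminished 5th: B
- diminished 7th: D

E# – G# – B – D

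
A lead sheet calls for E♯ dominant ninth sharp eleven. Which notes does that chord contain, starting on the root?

E-sharp G-double-sharp B-sharp D-sharp F-double-sharp A-double-sharp

E♯ dominant ninth sharp eleven: dominant ninth sharp eleven on E-sharp.
E-sharp — root
G-double-sharp — major 3rd
B-sharp — perfect 5th
D-sharp — minor 7th
F-double-sharp — major 9th
A-double-sharp — augmented 11th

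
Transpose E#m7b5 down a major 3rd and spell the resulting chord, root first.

E♯ down a major 3rd → C♯. New chord: C♯ half-diminished seventh.
Root: C♯
Minor 3rd (3rd): E
Diminished 5th (5th): G
Minor 7th (7th): B

C♯, E, G, B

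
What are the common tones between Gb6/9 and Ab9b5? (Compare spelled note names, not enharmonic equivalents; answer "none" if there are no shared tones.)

Gb6/9 = G♭, B♭, D♭, E♭, A♭.
Ab9b5 = A♭, C, E𝄫, G♭, B♭.
Shared: G♭, B♭, A♭.

G♭, B♭, A♭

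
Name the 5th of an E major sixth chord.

Root of E major sixth = E. The 5th is a perfect 5th: E up a perfect 5th → B.

B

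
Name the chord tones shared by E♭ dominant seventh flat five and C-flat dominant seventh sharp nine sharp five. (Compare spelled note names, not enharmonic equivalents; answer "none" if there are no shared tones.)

E♭ dominant seventh flat five: E-flat G B-double-flat D-flat
C-flat dominant seventh sharp nine sharp five: C-flat E-flat G B-double-flat D
Common to both → E-flat, G, B-double-flat.

E-flat G B-double-flat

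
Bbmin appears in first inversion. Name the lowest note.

D♭

Bbmin in root position is B♭–D♭–F.
First inversion places the third in the bass, which is D♭.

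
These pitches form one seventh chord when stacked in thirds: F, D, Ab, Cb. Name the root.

Stacking in thirds gives D – F – Ab – Cb, so D is the root — D diminished seventh.

D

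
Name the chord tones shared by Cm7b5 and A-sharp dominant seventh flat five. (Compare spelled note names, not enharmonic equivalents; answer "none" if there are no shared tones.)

Cm7b5 = C, Eb, Gb, Bb.
A-sharp dominant seventh flat five = A#, C##, E, G#.
Shared: none.

none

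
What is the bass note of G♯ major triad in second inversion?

G♯ major triad = G-sharp–B-sharp–D-sharp. Second inversion → fifth in the bass = D-sharp.

D-sharp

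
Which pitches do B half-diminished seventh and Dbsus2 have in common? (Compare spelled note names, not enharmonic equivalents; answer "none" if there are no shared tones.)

none

B half-diminished seventh: B D F A
Dbsus2: D♭ E♭ A♭
Common to both → none.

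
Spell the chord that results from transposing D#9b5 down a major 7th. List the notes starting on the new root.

D# down a major 7th → E. New chord: E dominant ninth flat five.
E — root
G# — major 3rd
Bb — diminished 5th
D — minor 7th
F# — major 9th

E – G# – Bb – D – F#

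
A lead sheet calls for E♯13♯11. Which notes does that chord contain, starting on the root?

Root E#, quality dominant thirteenth sharp eleven:
Root: E#
Major 3rd (3rd): G##
Perfect 5th (5th): B#
Minor 7th (7th): D#
Major 9th (9th): F##
Augmented 11th (11th): A##
Major 13th (13th): C##

E# – G## – B# – D# – F## – A## – C##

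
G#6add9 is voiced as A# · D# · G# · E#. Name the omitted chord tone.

The full G#6add9 chord is G#, B#, D#, E#, A#.
Comparing with the voicing, the major 3rd (3rd) — B# — is absent.

B#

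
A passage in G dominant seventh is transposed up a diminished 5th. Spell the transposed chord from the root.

Transposed root: G → Db (diminished 5th up). So we spell Db dominant seventh:
Root: Db
Major 3rd (3rd): F
Perfect 5th (5th): Ab
Minor 7th (7th): Cb

Db – F – Ab – Cb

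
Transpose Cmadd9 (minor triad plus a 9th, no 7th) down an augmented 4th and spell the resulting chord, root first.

G♭ B𝄫 D♭ A♭

C down an augmented 4th → G♭. New chord: G♭ minor added-ninth.
G♭ — root
B𝄫 — minor 3rd
D♭ — perfect 5th
A♭ — major 9th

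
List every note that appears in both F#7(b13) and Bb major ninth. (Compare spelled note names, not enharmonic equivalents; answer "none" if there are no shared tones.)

D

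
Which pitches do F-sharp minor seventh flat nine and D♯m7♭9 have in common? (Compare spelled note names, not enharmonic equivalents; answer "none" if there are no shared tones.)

F-sharp minor seventh flat nine = F#, A, C#, E, G.
D♯m7♭9 = D#, F#, A#, C#, E.
Shared: F#, C#, E.

F#, C#, E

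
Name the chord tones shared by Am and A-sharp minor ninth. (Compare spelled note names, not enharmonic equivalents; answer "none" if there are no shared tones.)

Am = A, C, E.
A-sharp minor ninth = A#, C#, E#, G#, B#.
Shared: none.

none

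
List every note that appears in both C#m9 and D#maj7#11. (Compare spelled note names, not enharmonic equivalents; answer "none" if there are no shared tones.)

D♯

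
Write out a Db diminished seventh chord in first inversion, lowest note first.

F-flat – A-double-flat – C-double-flat – D-flat

In root position, Db diminished seventh is D-flat–F-flat–A-double-flat–C-double-flat.
First inversion puts the third (F-flat) in the bass.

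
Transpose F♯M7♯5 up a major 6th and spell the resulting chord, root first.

F# up a major 6th → D#. New chord: D# augmented major seventh.
- root: D#
- major 3rd: F##
- augmented 5th: A##
- major 7th: C##

D# F## A## C##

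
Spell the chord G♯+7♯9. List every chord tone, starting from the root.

Root G♯, quality dominant seventh sharp nine sharp five:
G♯ — root
B♯ — major 3rd
D𝄪 — augmented 5th
F♯ — minor 7th
A𝄪 — augmented 9th

G♯ B♯ D𝄪 F♯ A𝄪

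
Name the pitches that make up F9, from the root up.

Root F, quality dominant ninth:
root → F
3rd (major 3rd) → A
5th (perfect 5th) → C
7th (minor 7th) → Eb
9th (major 9th) → G

F A C Eb G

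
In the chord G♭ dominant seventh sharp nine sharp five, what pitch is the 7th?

G♭ dominant seventh sharp nine sharp five is built on G♭; its 7th is a minor 7th above the root.
A seventh above G uses the letter F, and the minor 7th above G♭ is F♭.

F♭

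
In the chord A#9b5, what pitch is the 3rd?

A#9b5 is built on A#; its 3rd is a major 3rd above the root.
A third above A uses the letter C, and the major 3rd above A# is C##.

C##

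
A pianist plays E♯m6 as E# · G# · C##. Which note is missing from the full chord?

The full E♯m6 chord is E#, G#, B#, C##.
Comparing with the voicing, the perfect 5th (5th) — B# — is absent.

B#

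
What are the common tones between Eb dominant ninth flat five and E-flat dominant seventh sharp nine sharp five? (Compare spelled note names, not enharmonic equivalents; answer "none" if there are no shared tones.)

Eb dominant ninth flat five = E-flat, G, B-double-flat, D-flat, F.
E-flat dominant seventh sharp nine sharp five = E-flat, G, B, D-flat, F-sharp.
Shared: E-flat, G, D-flat.

E-flat, G, D-flat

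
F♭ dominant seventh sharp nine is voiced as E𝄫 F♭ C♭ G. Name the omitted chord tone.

A♭

F♭ dominant seventh sharp nine = F♭, A♭, C♭, E𝄫, G. The voicing lacks the 3rd (major 3rd), A♭.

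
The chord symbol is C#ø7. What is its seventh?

B

Root of C#ø7 = C#. The 7th is a minor 7th: C# up a minor 7th → B.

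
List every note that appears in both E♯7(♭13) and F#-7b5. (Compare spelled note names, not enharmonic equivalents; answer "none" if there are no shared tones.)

none

E♯7(♭13): E# G## B# D# C#
F#-7b5: F# A C E
Common to both → none.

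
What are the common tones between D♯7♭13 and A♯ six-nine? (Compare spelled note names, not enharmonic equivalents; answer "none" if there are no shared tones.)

F## – A#

D♯7♭13 = D#, F##, A#, C#, B.
A♯ six-nine = A#, C##, E#, F##, B#.
Shared: F##, A#.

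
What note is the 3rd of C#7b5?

Root of C#7b5 = C#. The 3rd is a major 3rd: C# up a major 3rd → E#.

E#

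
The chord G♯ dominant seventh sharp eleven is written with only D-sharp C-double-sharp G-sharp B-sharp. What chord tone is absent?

F-sharp

The full G♯ dominant seventh sharp eleven chord is G-sharp, B-sharp, D-sharp, F-sharp, C-double-sharp.
Comparing with the voicing, the minor 7th (7th) — F-sharp — is absent.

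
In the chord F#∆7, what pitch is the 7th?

F#∆7 is built on F#; its 7th is a major 7th above the root.
A seventh above F uses the letter E, and the major 7th above F# is E#.

E#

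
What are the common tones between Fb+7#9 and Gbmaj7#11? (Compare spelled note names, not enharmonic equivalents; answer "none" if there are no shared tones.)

C

Fb+7#9: Fb Ab C Ebb G
Gbmaj7#11: Gb Bb Db F C
Common to both → C.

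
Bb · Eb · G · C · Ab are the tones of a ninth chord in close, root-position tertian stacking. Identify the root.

Arranged so that each adjacent pair is a third by letter name: Ab – C – Eb – G – Bb.
The bottom of that stack, Ab, is the root (this is Ab major ninth).

Ab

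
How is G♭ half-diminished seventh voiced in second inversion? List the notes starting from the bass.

Dbb, Fb, Gb, Bbb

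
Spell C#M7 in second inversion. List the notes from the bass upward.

G# – B# – C# – E#

C#M7 = C#–E#–G#–B#; second inversion → fifth (G#) lowest.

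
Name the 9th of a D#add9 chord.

E#

Root of D#add9 = D#. The 9th is a major 9th: D# up a major 9th → E#.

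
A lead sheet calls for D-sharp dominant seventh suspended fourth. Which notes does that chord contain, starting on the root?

D-sharp dominant seventh suspended fourth: dominant seventh suspended fourth on D#.
- root: D#
- perfect 4th: G#
- perfect 5th: A#
- minor 7th: C#

D#, G#, A#, C#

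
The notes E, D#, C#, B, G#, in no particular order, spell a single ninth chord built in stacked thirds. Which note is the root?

C#

Stacking in thirds gives C# – E – G# – B – D#, so C# is the root — C# minor ninth.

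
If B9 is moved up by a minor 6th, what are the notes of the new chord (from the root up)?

G B D F A

A minor 6th up from B is G, so the new chord is G dominant ninth.
Root: G
Major 3rd (3rd): B
Perfect 5th (5th): D
Minor 7th (7th): F
Major 9th (9th): A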